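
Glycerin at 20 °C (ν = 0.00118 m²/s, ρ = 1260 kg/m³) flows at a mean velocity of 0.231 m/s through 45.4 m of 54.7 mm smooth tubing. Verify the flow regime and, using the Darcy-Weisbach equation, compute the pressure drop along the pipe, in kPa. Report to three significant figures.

Re = VD/ν = 0.231·0.05470/0.00118 = 10.7 → laminar (Re < 2300)
f = 64/Re = 5.977
h_f = f(L/D)V²/(2g) = 5.977·(45.4/0.05470)·0.231²/(2·9.81) = 13.49 m
Δp = ρg·h_f = 1260·9.81·13.49 = 166.8 kPa

Δp ≈ 167 kPa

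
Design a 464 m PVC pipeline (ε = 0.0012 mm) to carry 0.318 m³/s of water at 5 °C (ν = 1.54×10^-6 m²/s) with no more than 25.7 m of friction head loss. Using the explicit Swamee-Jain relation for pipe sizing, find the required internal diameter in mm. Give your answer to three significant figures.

Swamee-Jain (Type III): D = 0.66·[ε^1.25·(LQ²/(gh_f))^4.75 + ν·Q^9.4·(L/(gh_f))^5.2]^0.04
LQ²/(gh_f) = 0.1861; L/(gh_f) = 1.840
Term 1 = ε^1.25·(…)^4.75 = 1.35×10^-11; Term 2 = ν·Q^9.4·(…)^5.2 = 7.72×10^-10
D = 0.66·(1.35×10^-11 + 7.72×10^-10)^0.04 = 0.2853 m = 285 mm
Check: V = 4.97 m/s, Re = 9.21×10^5, f = 0.01187, h_f = 24.3 m ≈ 25.7 m ✓

D ≈ 285 mm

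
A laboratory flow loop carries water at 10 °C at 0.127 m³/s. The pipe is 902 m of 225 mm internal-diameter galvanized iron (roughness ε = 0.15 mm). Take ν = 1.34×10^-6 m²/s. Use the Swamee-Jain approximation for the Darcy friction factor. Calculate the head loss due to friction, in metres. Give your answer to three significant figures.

V = 4Q/(πD²) = 4·0.127/(π·0.225²) = 3.194 m/s
Re = VD/ν = 3.194·0.225/1.34×10^-6 = 5.36×10^5 → turbulent
ε/D = 0.15/225 = 6.67×10^-4
Swamee-Jain: f = 0.01869
h_f = f(L/D)V²/(2g) = 0.01869·(902/0.225)·3.194²/(2·9.81) = 38.97 m

h_f ≈ 39.0 m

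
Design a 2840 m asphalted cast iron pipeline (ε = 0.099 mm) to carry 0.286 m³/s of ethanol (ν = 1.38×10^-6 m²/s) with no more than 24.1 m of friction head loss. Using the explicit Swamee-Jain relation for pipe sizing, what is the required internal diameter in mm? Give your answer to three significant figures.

Swamee-Jain (Type III): D = 0.66·[ε^1.25·(LQ²/(gh_f))^4.75 + ν·Q^9.4·(L/(gh_f))^5.2]^0.04
LQ²/(gh_f) = 0.9826; L/(gh_f) = 12.01
Term 1 = ε^1.25·(…)^4.75 = 9.08×10^-6; Term 2 = ν·Q^9.4·(…)^5.2 = 4.40×10^-6
D = 0.66·(9.08×10^-6 + 4.40×10^-6)^0.04 = 0.4214 m = 421 mm
Check: V = 2.05 m/s, Re = 6.26×10^5, f = 0.01557, h_f = 22.5 m ≈ 24.1 m ✓

D ≈ 421 mm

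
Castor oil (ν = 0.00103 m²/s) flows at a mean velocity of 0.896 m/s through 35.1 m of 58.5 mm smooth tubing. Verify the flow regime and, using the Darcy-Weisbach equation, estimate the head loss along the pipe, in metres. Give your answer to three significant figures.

Re = VD/ν = 0.896·0.05850/0.00103 = 50.9 → laminar (Re < 2300)
f = 64/Re = 1.258
h_f = f(L/D)V²/(2g) = 1.258·(35.1/0.05850)·0.896²/(2·9.81) = 30.88 m

h_f ≈ 30.9 m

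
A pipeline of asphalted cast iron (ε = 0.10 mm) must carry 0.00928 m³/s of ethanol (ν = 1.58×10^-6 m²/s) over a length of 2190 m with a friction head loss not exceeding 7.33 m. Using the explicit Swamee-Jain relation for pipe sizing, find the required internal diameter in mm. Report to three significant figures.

D ≈ 139 mm

Swamee-Jain (Type III): D = 0.66·[ε^1.25·(LQ²/(gh_f))^4.75 + ν·Q^9.4·(L/(gh_f))^5.2]^0.04
LQ²/(gh_f) = 0.002623; L/(gh_f) = 30.46
Term 1 = ε^1.25·(…)^4.75 = 5.48×10^-18; Term 2 = ν·Q^9.4·(…)^5.2 = 6.44×10^-18
D = 0.66·(5.48×10^-18 + 6.44×10^-18)^0.04 = 0.1389 m = 139 mm
Check: V = 0.613 m/s, Re = 5.39×10^4, f = 0.02308, h_f = 6.96 m ≈ 7.33 m ✓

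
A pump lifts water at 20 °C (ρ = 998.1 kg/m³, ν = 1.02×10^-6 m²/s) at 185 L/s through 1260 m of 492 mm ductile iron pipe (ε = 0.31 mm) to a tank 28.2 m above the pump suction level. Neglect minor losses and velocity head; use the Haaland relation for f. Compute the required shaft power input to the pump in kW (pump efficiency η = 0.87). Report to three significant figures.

V = 4Q/(πD²) = 0.9731 m/s; Re = 4.69×10^5; ε/D = 6.30×10^-4; f = 0.01840
h_f = f(L/D)V²/2g = 2.274 m
Total head H = z + h_f = 28.2 + 2.274 = 30.47 m
P_hyd = ρgQH = 998.1·9.81·0.185·30.47 = 55.20 kW
P_shaft = P_hyd/η = 55.20/0.87 = 63.45 kW

P_shaft ≈ 63.4 kW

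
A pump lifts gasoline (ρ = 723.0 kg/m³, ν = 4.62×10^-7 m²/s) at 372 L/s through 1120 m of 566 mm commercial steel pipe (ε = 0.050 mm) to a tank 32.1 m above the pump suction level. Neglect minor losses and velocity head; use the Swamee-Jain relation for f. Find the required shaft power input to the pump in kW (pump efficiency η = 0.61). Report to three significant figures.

P_shaft ≈ 151 kW

V = 4Q/(πD²) = 1.478 m/s; Re = 1.81×10^6; ε/D = 8.83×10^-5; f = 0.01275
h_f = f(L/D)V²/2g = 2.810 m
Total head H = z + h_f = 32.1 + 2.810 = 34.91 m
P_hyd = ρgQH = 723.0·9.81·0.372·34.91 = 92.11 kW
P_shaft = P_hyd/η = 92.11/0.61 = 151.0 kW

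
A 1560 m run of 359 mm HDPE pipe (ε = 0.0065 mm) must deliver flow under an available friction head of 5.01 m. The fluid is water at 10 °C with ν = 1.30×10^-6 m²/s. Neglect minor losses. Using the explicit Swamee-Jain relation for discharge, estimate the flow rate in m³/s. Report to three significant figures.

Q ≈ 0.127 m³/s

Swamee-Jain (Type II): Q = -0.965·√(gD⁵h_f/L)·ln[ε/(3.7D) + √(3.17ν²L/(gD³h_f))]
√(gD⁵h_f/L) = √(9.81·0.359⁵·5.01/1560) = 0.01371
ε/(3.7D) = 4.89×10^-6; √(3.17ν²L/(gD³h_f)) = 6.06×10^-5
Q = -0.965·0.01371·ln(6.552×10^-5) = 0.1274 m³/s
Check: V = 1.26 m/s, Re = 3.48×10^5, f = 0.01422, h_f = 4.99 m ≈ 5.01 m ✓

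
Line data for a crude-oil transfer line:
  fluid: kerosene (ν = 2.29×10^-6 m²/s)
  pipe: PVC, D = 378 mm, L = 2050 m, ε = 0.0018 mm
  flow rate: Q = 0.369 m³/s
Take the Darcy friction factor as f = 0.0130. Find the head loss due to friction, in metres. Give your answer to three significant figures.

h_f ≈ 38.9 m

V = 4Q/(πD²) = 4·0.369/(π·0.378²) = 3.288 m/s
h_f = f(L/D)V²/(2g) = 0.01300·(2050/0.378)·3.288²/(2·9.81) = 38.85 m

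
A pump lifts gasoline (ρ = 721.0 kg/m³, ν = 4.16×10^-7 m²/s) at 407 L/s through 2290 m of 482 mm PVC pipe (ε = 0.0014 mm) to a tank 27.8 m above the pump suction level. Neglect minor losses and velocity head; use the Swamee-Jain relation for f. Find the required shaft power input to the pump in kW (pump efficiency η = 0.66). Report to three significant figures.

V = 4Q/(πD²) = 2.231 m/s; Re = 2.58×10^6; ε/D = 2.90×10^-6; f = 0.01009
h_f = f(L/D)V²/2g = 12.15 m
Total head H = z + h_f = 27.8 + 12.15 = 39.95 m
P_hyd = ρgQH = 721.0·9.81·0.407·39.95 = 115.0 kW
P_shaft = P_hyd/η = 115.0/0.66 = 174.3 kW

P_shaft ≈ 174 kW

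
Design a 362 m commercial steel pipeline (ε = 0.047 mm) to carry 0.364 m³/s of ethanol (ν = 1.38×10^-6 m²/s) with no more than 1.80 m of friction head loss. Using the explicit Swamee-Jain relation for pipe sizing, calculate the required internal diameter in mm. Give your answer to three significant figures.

D ≈ 503 mm

Swamee-Jain (Type III): D = 0.66·[ε^1.25·(LQ²/(gh_f))^4.75 + ν·Q^9.4·(L/(gh_f))^5.2]^0.04
LQ²/(gh_f) = 2.716; L/(gh_f) = 20.50
Term 1 = ε^1.25·(…)^4.75 = 4.48×10^-4; Term 2 = ν·Q^9.4·(…)^5.2 = 6.85×10^-4
D = 0.66·(4.48×10^-4 + 6.85×10^-4)^0.04 = 0.5032 m = 503 mm
Check: V = 1.83 m/s, Re = 6.67×10^5, f = 0.01393, h_f = 1.71 m ≈ 1.80 m ✓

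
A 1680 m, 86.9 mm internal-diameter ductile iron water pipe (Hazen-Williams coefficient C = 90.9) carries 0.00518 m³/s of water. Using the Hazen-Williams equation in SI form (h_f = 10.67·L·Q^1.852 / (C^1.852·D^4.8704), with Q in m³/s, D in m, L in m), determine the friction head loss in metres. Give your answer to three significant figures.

h_f ≈ 36.4 m

h_f = 10.67·1680·0.00518^1.852 / (90.9^1.852·0.0869^4.8704) = 36.35 m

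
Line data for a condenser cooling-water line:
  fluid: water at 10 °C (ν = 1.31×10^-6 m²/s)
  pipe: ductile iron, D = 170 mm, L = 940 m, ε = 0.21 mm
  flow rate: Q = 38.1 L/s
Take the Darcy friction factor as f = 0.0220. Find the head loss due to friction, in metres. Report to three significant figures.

h_f ≈ 17.5 m

V = 4Q/(πD²) = 4·0.0381/(π·0.170²) = 1.679 m/s
h_f = f(L/D)V²/(2g) = 0.02200·(940/0.170)·1.679²/(2·9.81) = 17.47 m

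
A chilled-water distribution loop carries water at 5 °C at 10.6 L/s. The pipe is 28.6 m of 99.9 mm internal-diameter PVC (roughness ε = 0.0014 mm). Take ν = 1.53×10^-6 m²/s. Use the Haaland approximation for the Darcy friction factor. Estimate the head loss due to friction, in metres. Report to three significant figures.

V = 4Q/(πD²) = 4·0.0106/(π·0.0999²) = 1.352 m/s
Re = VD/ν = 1.352·0.0999/1.53×10^-6 = 8.83×10^4 → turbulent
ε/D = 0.0014/99.9 = 1.40×10^-5
Haaland: f = 0.01834
h_f = f(L/D)V²/(2g) = 0.01834·(28.6/0.0999)·1.352²/(2·9.81) = 0.4895 m

h_f ≈ 0.490 m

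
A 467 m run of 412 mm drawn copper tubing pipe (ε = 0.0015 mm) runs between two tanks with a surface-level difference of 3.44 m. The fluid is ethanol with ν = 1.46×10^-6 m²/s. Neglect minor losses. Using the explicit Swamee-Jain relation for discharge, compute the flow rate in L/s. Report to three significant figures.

Swamee-Jain (Type II): Q = -0.965·√(gD⁵h_f/L)·ln[ε/(3.7D) + √(3.17ν²L/(gD³h_f))]
√(gD⁵h_f/L) = √(9.81·0.412⁵·3.44/467) = 0.02929
ε/(3.7D) = 9.84×10^-7; √(3.17ν²L/(gD³h_f)) = 3.66×10^-5
Q = -0.965·0.02929·ln(3.755×10^-5) = 0.2880 m³/s
Check: V = 2.16 m/s, Re = 6.10×10^5, f = 0.01271, h_f = 3.43 m ≈ 3.44 m ✓

Q ≈ 288 L/s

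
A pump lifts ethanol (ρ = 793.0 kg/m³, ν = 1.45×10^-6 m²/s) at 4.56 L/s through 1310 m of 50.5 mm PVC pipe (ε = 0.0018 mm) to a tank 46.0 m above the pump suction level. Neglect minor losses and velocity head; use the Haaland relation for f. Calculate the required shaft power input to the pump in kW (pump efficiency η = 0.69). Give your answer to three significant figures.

V = 4Q/(πD²) = 2.277 m/s; Re = 7.93×10^4; ε/D = 3.56×10^-5; f = 0.01884
h_f = f(L/D)V²/2g = 129.1 m
Total head H = z + h_f = 46.0 + 129.1 = 175.1 m
P_hyd = ρgQH = 793.0·9.81·0.00456·175.1 = 6.213 kW
P_shaft = P_hyd/η = 6.213/0.69 = 9.004 kW

P_shaft ≈ 9.00 kW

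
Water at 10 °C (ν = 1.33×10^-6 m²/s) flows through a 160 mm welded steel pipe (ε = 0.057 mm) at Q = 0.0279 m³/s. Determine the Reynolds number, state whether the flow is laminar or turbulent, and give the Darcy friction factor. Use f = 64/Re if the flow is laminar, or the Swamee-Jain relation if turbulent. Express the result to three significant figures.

Re ≈ 1.67×10^5; turbulent; f ≈ 0.0185

V = 4Q/(πD²) = 1.388 m/s
Re = VD/ν = 1.388·0.160/1.33×10^-6 = 1.67×10^5
Re > 4000 → turbulent; ε/D = 3.56×10^-4
Swamee-Jain: f = 0.01850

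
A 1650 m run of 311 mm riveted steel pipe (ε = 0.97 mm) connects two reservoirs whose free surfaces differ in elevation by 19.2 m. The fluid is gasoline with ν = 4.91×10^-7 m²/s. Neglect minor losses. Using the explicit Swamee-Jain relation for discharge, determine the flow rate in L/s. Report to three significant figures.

Q ≈ 124 L/s

Swamee-Jain (Type II): Q = -0.965·√(gD⁵h_f/L)·ln[ε/(3.7D) + √(3.17ν²L/(gD³h_f))]
√(gD⁵h_f/L) = √(9.81·0.311⁵·19.2/1650) = 0.01822
ε/(3.7D) = 8.43×10^-4; √(3.17ν²L/(gD³h_f)) = 1.49×10^-5
Q = -0.965·0.01822·ln(8.579×10^-4) = 0.1242 m³/s
Check: V = 1.63 m/s, Re = 1.04×10^6, f = 0.02665, h_f = 19.3 m ≈ 19.2 m ✓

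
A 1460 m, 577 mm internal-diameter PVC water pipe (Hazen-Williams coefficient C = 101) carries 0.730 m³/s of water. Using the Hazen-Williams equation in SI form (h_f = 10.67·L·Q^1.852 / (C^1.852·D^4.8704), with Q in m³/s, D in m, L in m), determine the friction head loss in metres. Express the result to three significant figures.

h_f = 10.67·1460·0.730^1.852 / (101^1.852·0.577^4.8704) = 24.58 m

h_f ≈ 24.6 m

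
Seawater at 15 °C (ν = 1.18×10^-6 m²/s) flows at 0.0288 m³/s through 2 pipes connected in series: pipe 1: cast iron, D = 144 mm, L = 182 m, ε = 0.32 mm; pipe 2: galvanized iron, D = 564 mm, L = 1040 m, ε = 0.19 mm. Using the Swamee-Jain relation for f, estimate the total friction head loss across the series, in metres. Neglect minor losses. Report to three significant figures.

H ≈ 5.07 m

Pipe 1: V = 1.768 m/s, Re = 2.16×10^5, ε/D = 0.00222, f = 0.02503, h_1 = f(L/D)V²/2g = 5.043 m
Pipe 2: V = 0.1153 m/s, Re = 5.51×10^4, ε/D = 3.37×10^-4, f = 0.02167, h_2 = f(L/D)V²/2g = 0.02707 m
Series → Q common, losses add: H = Σh = 5.070 m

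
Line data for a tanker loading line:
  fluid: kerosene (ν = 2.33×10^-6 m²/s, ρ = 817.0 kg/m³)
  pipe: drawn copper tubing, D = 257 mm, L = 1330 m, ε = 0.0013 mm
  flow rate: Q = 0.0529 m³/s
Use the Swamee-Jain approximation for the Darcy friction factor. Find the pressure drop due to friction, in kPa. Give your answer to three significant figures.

Δp ≈ 38.4 kPa

V = 4Q/(πD²) = 4·0.0529/(π·0.257²) = 1.020 m/s
Re = VD/ν = 1.020·0.257/2.33×10^-6 = 1.12×10^5 → turbulent
ε/D = 0.0013/257 = 5.06×10^-6
Swamee-Jain: f = 0.01746
h_f = f(L/D)V²/(2g) = 0.01746·(1330/0.257)·1.020²/(2·9.81) = 4.791 m
Δp = ρg·h_f = 817.0·9.81·4.791 = 38.40 kPa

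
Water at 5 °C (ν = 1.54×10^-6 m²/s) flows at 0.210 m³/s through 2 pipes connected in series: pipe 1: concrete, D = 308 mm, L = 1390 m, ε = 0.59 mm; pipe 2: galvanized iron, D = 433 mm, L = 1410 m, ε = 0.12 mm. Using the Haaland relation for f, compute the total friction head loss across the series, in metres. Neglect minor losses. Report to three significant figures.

Pipe 1: V = 2.819 m/s, Re = 5.64×10^5, ε/D = 0.00192, f = 0.02350, h_1 = f(L/D)V²/2g = 42.94 m
Pipe 2: V = 1.426 m/s, Re = 4.01×10^5, ε/D = 2.77×10^-4, f = 0.01623, h_2 = f(L/D)V²/2g = 5.478 m
Series → Q common, losses add: H = Σh = 48.41 m

H ≈ 48.4 m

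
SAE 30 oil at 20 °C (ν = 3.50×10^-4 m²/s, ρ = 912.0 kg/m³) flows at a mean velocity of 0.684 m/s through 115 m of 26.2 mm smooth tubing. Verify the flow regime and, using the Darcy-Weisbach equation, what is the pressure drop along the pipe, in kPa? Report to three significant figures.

Re = VD/ν = 0.684·0.02620/3.50×10^-4 = 51.2 → laminar (Re < 2300)
f = 64/Re = 1.250
h_f = f(L/D)V²/(2g) = 1.250·(115/0.02620)·0.684²/(2·9.81) = 130.8 m
Δp = ρg·h_f = 912.0·9.81·130.8 = 1170 kPa

Δp ≈ 1170 kPa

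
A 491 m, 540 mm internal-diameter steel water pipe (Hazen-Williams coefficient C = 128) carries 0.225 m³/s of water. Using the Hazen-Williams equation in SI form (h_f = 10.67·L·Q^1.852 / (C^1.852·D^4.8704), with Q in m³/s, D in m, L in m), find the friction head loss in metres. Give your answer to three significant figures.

h_f ≈ 0.832 m

h_f = 10.67·491·0.225^1.852 / (128^1.852·0.540^4.8704) = 0.8323 m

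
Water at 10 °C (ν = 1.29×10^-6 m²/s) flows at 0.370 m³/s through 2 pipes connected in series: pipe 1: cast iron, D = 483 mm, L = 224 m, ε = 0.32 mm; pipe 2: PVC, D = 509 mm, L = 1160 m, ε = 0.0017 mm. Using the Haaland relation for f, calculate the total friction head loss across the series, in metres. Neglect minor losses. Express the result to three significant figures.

Pipe 1: V = 2.019 m/s, Re = 7.56×10^5, ε/D = 6.63×10^-4, f = 0.01831, h_1 = f(L/D)V²/2g = 1.765 m
Pipe 2: V = 1.818 m/s, Re = 7.17×10^5, ε/D = 3.34×10^-6, f = 0.01231, h_2 = f(L/D)V²/2g = 4.726 m
Series → Q common, losses add: H = Σh = 6.491 m

H ≈ 6.49 m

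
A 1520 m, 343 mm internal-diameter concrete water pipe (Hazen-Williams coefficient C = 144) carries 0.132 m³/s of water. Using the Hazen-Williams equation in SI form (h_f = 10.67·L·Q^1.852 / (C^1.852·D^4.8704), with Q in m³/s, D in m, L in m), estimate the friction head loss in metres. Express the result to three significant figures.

h_f = 10.67·1520·0.132^1.852 / (144^1.852·0.343^4.8704) = 7.036 m

h_f ≈ 7.04 m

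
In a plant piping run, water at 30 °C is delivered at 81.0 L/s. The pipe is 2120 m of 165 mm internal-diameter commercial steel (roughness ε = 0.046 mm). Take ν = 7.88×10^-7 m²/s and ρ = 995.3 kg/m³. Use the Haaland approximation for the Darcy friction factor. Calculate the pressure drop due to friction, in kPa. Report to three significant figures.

Δp ≈ 1430 kPa

V = 4Q/(πD²) = 4·0.0810/(π·0.165²) = 3.788 m/s
Re = VD/ν = 3.788·0.165/7.88×10^-7 = 7.93×10^5 → turbulent
ε/D = 0.046/165 = 2.79×10^-4
Haaland: f = 0.01556
h_f = f(L/D)V²/(2g) = 0.01556·(2120/0.165)·3.788²/(2·9.81) = 146.3 m
Δp = ρg·h_f = 995.3·9.81·146.3 = 1428 kPa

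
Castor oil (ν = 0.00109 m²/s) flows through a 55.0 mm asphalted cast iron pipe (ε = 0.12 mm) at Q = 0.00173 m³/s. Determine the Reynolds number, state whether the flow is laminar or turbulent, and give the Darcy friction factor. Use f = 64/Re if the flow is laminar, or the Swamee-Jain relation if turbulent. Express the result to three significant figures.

Re ≈ 36.7; laminar; f = 64/Re ≈ 1.74

V = 4Q/(πD²) = 0.7282 m/s
Re = VD/ν = 0.7282·0.0550/0.00109 = 36.7
Re < 2300 → laminar → f = 64/Re = 1.742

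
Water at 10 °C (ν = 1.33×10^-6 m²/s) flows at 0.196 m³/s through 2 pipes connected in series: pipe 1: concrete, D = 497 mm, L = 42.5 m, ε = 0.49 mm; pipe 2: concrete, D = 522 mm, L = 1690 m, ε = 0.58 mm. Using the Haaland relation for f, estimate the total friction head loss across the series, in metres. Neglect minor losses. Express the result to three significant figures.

H ≈ 2.98 m

Pipe 1: V = 1.010 m/s, Re = 3.78×10^5, ε/D = 9.86×10^-4, f = 0.02030, h_1 = f(L/D)V²/2g = 0.09030 m
Pipe 2: V = 0.9159 m/s, Re = 3.59×10^5, ε/D = 0.00111, f = 0.02086, h_2 = f(L/D)V²/2g = 2.887 m
Series → Q common, losses add: H = Σh = 2.977 m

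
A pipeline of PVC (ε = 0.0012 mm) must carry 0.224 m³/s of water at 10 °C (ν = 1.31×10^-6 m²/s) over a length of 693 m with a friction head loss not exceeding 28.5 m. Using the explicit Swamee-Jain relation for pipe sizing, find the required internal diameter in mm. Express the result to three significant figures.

D ≈ 264 mm

Swamee-Jain (Type III): D = 0.66·[ε^1.25·(LQ²/(gh_f))^4.75 + ν·Q^9.4·(L/(gh_f))^5.2]^0.04
LQ²/(gh_f) = 0.1244; L/(gh_f) = 2.479
Term 1 = ε^1.25·(…)^4.75 = 1.99×10^-12; Term 2 = ν·Q^9.4·(…)^5.2 = 1.15×10^-10
D = 0.66·(1.99×10^-12 + 1.15×10^-10)^0.04 = 0.2644 m = 264 mm
Check: V = 4.08 m/s, Re = 8.23×10^5, f = 0.01210, h_f = 26.9 m ≈ 28.5 m ✓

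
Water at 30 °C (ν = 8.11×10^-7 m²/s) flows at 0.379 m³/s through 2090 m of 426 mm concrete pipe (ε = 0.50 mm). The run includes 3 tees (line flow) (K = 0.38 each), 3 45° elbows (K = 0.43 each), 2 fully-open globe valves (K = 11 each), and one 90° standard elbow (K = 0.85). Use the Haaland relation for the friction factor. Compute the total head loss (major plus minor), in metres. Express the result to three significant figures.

H_L ≈ 45.6 m

V = 4Q/(πD²) = 2.659 m/s; V²/2g = 0.3604 m
Re = 1.40×10^6, ε/D = 0.00117 → f = 0.02064 (Haaland)
Major: h_f = f(L/D)·V²/2g = 0.02064·4906·0.3604 = 36.49 m
Minor: ΣK = 25.3; h_m = ΣK·V²/2g = 9.110 m
Total H_L = 36.49 + 9.110 = 45.60 m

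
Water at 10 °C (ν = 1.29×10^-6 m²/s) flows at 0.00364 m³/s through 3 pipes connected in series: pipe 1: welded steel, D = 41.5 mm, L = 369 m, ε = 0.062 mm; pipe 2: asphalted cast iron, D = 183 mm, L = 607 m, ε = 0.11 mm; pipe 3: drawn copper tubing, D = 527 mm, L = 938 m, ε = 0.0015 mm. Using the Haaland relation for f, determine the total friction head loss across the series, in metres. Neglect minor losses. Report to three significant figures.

Pipe 1: V = 2.691 m/s, Re = 8.66×10^4, ε/D = 0.00149, f = 0.02380, h_1 = f(L/D)V²/2g = 78.11 m
Pipe 2: V = 0.1384 m/s, Re = 1.96×10^4, ε/D = 6.01×10^-4, f = 0.02696, h_2 = f(L/D)V²/2g = 0.08730 m
Pipe 3: V = 0.01669 m/s, Re = 6820, ε/D = 2.85×10^-6, f = 0.03442, h_3 = f(L/D)V²/2g = 8.694×10^-4 m
Series → Q common, losses add: H = Σh = 78.20 m

H ≈ 78.2 m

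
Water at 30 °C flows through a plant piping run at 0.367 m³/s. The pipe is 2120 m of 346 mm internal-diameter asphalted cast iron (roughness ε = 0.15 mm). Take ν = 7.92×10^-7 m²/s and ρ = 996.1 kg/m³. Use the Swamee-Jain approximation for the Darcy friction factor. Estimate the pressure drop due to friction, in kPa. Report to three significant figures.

Δp ≈ 771 kPa

V = 4Q/(πD²) = 4·0.367/(π·0.346²) = 3.903 m/s
Re = VD/ν = 3.903·0.346/7.92×10^-7 = 1.71×10^6 → turbulent
ε/D = 0.15/346 = 4.34×10^-4
Swamee-Jain: f = 0.01659
h_f = f(L/D)V²/(2g) = 0.01659·(2120/0.346)·3.903²/(2·9.81) = 78.94 m
Δp = ρg·h_f = 996.1·9.81·78.94 = 771.4 kPa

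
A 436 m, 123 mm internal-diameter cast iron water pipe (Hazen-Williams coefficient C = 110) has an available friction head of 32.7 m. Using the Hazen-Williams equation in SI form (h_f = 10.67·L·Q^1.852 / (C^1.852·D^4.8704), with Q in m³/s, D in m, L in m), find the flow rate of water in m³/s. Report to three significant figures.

Rearranging: Q = [h_f·C^1.852·D^4.8704 / (10.67·L)]^(1/1.852)
Q = [32.7·110^1.852·0.123^4.8704 / (10.67·436)]^0.540 = 0.03058 m³/s

Q ≈ 0.0306 m³/s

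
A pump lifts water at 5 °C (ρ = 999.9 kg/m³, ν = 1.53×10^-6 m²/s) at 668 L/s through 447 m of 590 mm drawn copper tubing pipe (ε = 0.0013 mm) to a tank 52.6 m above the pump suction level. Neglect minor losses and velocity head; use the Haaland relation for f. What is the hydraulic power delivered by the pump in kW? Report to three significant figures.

P_hyd ≈ 362 kW

V = 4Q/(πD²) = 2.443 m/s; Re = 9.42×10^5; ε/D = 2.20×10^-6; f = 0.01174
h_f = f(L/D)V²/2g = 2.706 m
Total head H = z + h_f = 52.6 + 2.706 = 55.31 m
P_hyd = ρgQH = 999.9·9.81·0.668·55.31 = 362.4 kW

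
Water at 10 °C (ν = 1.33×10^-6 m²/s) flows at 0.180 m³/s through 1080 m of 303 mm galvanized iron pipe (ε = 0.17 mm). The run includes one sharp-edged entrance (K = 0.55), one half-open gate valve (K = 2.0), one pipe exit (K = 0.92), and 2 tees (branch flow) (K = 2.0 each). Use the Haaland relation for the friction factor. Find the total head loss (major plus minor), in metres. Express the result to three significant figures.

V = 4Q/(πD²) = 2.496 m/s; V²/2g = 0.3176 m
Re = 5.69×10^5, ε/D = 5.61×10^-4 → f = 0.01787 (Haaland)
Major: h_f = f(L/D)·V²/2g = 0.01787·3564·0.3176 = 20.23 m
Minor: ΣK = 7.47; h_m = ΣK·V²/2g = 2.373 m
Total H_L = 20.23 + 2.373 = 22.60 m

H_L ≈ 22.6 m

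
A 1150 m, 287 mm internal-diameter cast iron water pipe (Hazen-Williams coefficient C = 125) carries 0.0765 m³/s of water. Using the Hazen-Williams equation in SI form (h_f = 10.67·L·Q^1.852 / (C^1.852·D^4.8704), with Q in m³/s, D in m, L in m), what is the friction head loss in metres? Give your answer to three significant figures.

h_f ≈ 6.00 m

h_f = 10.67·1150·0.0765^1.852 / (125^1.852·0.287^4.8704) = 6.001 m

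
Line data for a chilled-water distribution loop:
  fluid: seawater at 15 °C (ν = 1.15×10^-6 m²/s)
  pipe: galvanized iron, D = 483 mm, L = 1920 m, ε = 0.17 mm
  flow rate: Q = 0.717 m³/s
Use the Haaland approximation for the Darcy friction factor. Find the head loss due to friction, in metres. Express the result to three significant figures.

V = 4Q/(πD²) = 4·0.717/(π·0.483²) = 3.913 m/s
Re = VD/ν = 3.913·0.483/1.15×10^-6 = 1.64×10^6 → turbulent
ε/D = 0.17/483 = 3.52×10^-4
Haaland: f = 0.01584
h_f = f(L/D)V²/(2g) = 0.01584·(1920/0.483)·3.913²/(2·9.81) = 49.15 m

h_f ≈ 49.1 m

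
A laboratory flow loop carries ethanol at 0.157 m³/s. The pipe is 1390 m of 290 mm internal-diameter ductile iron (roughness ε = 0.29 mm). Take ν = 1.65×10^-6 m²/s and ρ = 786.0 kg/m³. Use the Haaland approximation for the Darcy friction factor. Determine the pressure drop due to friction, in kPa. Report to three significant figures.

V = 4Q/(πD²) = 4·0.157/(π·0.290²) = 2.377 m/s
Re = VD/ν = 2.377·0.290/1.65×10^-6 = 4.18×10^5 → turbulent
ε/D = 0.29/290 = 0.00100
Haaland: f = 0.02030
h_f = f(L/D)V²/(2g) = 0.02030·(1390/0.290)·2.377²/(2·9.81) = 28.01 m
Δp = ρg·h_f = 786.0·9.81·28.01 = 216.0 kPa

Δp ≈ 216 kPa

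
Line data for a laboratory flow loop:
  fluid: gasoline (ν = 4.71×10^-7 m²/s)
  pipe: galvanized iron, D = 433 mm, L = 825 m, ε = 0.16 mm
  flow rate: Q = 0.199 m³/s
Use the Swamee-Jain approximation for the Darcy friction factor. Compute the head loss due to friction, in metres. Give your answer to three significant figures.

h_f ≈ 2.88 m

V = 4Q/(πD²) = 4·0.199/(π·0.433²) = 1.351 m/s
Re = VD/ν = 1.351·0.433/4.71×10^-7 = 1.24×10^6 → turbulent
ε/D = 0.16/433 = 3.70×10^-4
Swamee-Jain: f = 0.01622
h_f = f(L/D)V²/(2g) = 0.01622·(825/0.433)·1.351²/(2·9.81) = 2.877 m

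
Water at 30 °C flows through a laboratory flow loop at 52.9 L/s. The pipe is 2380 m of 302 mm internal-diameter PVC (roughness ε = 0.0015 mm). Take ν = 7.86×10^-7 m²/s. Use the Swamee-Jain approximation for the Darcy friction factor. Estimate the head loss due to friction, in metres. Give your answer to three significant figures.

V = 4Q/(πD²) = 4·0.0529/(π·0.302²) = 0.7385 m/s
Re = VD/ν = 0.7385·0.302/7.86×10^-7 = 2.84×10^5 → turbulent
ε/D = 0.0015/302 = 4.97×10^-6
Swamee-Jain: f = 0.01458
h_f = f(L/D)V²/(2g) = 0.01458·(2380/0.302)·0.7385²/(2·9.81) = 3.194 m

h_f ≈ 3.19 m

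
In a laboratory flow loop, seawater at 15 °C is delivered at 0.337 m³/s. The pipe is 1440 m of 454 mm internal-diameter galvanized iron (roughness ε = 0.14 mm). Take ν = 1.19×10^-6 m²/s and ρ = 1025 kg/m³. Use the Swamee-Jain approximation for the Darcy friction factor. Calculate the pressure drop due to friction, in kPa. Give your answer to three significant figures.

V = 4Q/(πD²) = 4·0.337/(π·0.454²) = 2.082 m/s
Re = VD/ν = 2.082·0.454/1.19×10^-6 = 7.94×10^5 → turbulent
ε/D = 0.14/454 = 3.08×10^-4
Swamee-Jain: f = 0.01600
h_f = f(L/D)V²/(2g) = 0.01600·(1440/0.454)·2.082²/(2·9.81) = 11.21 m
Δp = ρg·h_f = 1025·9.81·11.21 = 112.7 kPa

Δp ≈ 113 kPa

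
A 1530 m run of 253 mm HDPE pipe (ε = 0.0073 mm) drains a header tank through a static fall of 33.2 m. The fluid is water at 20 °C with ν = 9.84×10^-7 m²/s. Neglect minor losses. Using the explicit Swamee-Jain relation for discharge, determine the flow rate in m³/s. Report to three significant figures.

Swamee-Jain (Type II): Q = -0.965·√(gD⁵h_f/L)·ln[ε/(3.7D) + √(3.17ν²L/(gD³h_f))]
√(gD⁵h_f/L) = √(9.81·0.253⁵·33.2/1530) = 0.01485
ε/(3.7D) = 7.80×10^-6; √(3.17ν²L/(gD³h_f)) = 2.98×10^-5
Q = -0.965·0.01485·ln(3.764×10^-5) = 0.1460 m³/s
Check: V = 2.90 m/s, Re = 7.47×10^5, f = 0.01276, h_f = 33.2 m ≈ 33.2 m ✓

Q ≈ 0.146 m³/s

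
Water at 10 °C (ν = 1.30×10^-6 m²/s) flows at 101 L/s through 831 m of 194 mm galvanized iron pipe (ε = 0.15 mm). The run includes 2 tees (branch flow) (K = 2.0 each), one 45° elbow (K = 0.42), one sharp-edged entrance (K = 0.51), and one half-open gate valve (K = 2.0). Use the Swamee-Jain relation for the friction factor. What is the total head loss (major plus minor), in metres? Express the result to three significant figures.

V = 4Q/(πD²) = 3.417 m/s; V²/2g = 0.5951 m
Re = 5.10×10^5, ε/D = 7.73×10^-4 → f = 0.01928 (Swamee-Jain)
Major: h_f = f(L/D)·V²/2g = 0.01928·4284·0.5951 = 49.15 m
Minor: ΣK = 6.93; h_m = ΣK·V²/2g = 4.124 m
Total H_L = 49.15 + 4.124 = 53.28 m

H_L ≈ 53.3 m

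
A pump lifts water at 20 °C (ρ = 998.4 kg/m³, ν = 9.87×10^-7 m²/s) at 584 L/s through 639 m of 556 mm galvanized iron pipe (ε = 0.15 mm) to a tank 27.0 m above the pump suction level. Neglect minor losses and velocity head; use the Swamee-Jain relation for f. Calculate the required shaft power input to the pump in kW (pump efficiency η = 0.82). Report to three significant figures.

P_shaft ≈ 224 kW

V = 4Q/(πD²) = 2.405 m/s; Re = 1.35×10^6; ε/D = 2.70×10^-4; f = 0.01528
h_f = f(L/D)V²/2g = 5.180 m
Total head H = z + h_f = 27.0 + 5.180 = 32.18 m
P_hyd = ρgQH = 998.4·9.81·0.584·32.18 = 184.1 kW
P_shaft = P_hyd/η = 184.1/0.82 = 224.5 kW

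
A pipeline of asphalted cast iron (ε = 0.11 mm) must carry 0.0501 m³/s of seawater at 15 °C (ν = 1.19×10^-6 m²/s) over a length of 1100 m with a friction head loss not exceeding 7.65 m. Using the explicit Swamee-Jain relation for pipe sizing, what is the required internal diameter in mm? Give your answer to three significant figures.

Swamee-Jain (Type III): D = 0.66·[ε^1.25·(LQ²/(gh_f))^4.75 + ν·Q^9.4·(L/(gh_f))^5.2]^0.04
LQ²/(gh_f) = 0.03679; L/(gh_f) = 14.66
Term 1 = ε^1.25·(…)^4.75 = 1.73×10^-12; Term 2 = ν·Q^9.4·(…)^5.2 = 8.27×10^-13
D = 0.66·(1.73×10^-12 + 8.27×10^-13)^0.04 = 0.2269 m = 227 mm
Check: V = 1.24 m/s, Re = 2.36×10^5, f = 0.01858, h_f = 7.04 m ≈ 7.65 m ✓

D ≈ 227 mm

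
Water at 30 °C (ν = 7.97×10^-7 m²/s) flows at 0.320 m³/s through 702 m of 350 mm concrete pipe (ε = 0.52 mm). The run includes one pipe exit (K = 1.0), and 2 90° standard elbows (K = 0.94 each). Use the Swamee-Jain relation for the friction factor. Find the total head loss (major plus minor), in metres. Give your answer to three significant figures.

V = 4Q/(πD²) = 3.326 m/s; V²/2g = 0.5638 m
Re = 1.46×10^6, ε/D = 0.00149 → f = 0.02190 (Swamee-Jain)
Major: h_f = f(L/D)·V²/2g = 0.02190·2006·0.5638 = 24.76 m
Minor: ΣK = 2.88; h_m = ΣK·V²/2g = 1.624 m
Total H_L = 24.76 + 1.624 = 26.39 m

H_L ≈ 26.4 m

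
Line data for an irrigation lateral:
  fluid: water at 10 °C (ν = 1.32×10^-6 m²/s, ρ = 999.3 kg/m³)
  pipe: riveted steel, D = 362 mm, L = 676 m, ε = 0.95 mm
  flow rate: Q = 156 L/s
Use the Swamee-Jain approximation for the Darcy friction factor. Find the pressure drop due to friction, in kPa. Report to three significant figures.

V = 4Q/(πD²) = 4·0.156/(π·0.362²) = 1.516 m/s
Re = VD/ν = 1.516·0.362/1.32×10^-6 = 4.16×10^5 → turbulent
ε/D = 0.95/362 = 0.00262
Swamee-Jain: f = 0.02569
h_f = f(L/D)V²/(2g) = 0.02569·(676/0.362)·1.516²/(2·9.81) = 5.618 m
Δp = ρg·h_f = 999.3·9.81·5.618 = 55.07 kPa

Δp ≈ 55.1 kPa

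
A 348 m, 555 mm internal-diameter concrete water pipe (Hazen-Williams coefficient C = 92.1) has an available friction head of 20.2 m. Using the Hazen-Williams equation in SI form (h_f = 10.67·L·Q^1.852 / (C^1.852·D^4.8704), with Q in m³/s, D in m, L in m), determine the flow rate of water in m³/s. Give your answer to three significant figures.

Rearranging: Q = [h_f·C^1.852·D^4.8704 / (10.67·L)]^(1/1.852)
Q = [20.2·92.1^1.852·0.555^4.8704 / (10.67·348)]^0.540 = 1.173 m³/s

Q ≈ 1.17 m³/s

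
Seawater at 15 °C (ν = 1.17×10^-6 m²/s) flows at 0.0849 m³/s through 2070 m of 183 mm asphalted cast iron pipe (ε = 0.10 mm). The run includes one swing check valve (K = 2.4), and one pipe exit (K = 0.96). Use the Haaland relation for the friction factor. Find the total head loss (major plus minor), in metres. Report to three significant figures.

V = 4Q/(πD²) = 3.228 m/s; V²/2g = 0.5310 m
Re = 5.05×10^5, ε/D = 5.46×10^-4 → f = 0.01786 (Haaland)
Major: h_f = f(L/D)·V²/2g = 0.01786·11311·0.5310 = 107.3 m
Minor: ΣK = 3.36; h_m = ΣK·V²/2g = 1.784 m
Total H_L = 107.3 + 1.784 = 109.1 m

H_L ≈ 109 m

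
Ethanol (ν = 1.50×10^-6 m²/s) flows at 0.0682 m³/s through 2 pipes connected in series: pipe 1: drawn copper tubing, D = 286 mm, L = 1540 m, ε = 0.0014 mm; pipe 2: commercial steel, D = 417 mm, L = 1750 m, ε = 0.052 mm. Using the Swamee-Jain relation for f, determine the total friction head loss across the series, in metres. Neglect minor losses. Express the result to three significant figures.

H ≈ 5.74 m

Pipe 1: V = 1.062 m/s, Re = 2.02×10^5, ε/D = 4.90×10^-6, f = 0.01554, h_1 = f(L/D)V²/2g = 4.807 m
Pipe 2: V = 0.4994 m/s, Re = 1.39×10^5, ε/D = 1.25×10^-4, f = 0.01757, h_2 = f(L/D)V²/2g = 0.9369 m
Series → Q common, losses add: H = Σh = 5.744 m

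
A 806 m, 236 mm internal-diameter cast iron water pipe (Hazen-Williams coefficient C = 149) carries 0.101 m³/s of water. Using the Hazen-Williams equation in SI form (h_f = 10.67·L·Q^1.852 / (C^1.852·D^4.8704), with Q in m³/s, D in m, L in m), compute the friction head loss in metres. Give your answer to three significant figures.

h_f = 10.67·806·0.101^1.852 / (149^1.852·0.236^4.8704) = 13.18 m

h_f ≈ 13.2 m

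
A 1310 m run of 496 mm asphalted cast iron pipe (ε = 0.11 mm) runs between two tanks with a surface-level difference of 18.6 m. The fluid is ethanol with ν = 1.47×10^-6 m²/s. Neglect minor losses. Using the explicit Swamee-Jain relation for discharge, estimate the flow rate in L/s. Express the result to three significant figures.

Swamee-Jain (Type II): Q = -0.965·√(gD⁵h_f/L)·ln[ε/(3.7D) + √(3.17ν²L/(gD³h_f))]
√(gD⁵h_f/L) = √(9.81·0.496⁵·18.6/1310) = 0.06466
ε/(3.7D) = 5.99×10^-5; √(3.17ν²L/(gD³h_f)) = 2.01×10^-5
Q = -0.965·0.06466·ln(8.001×10^-5) = 0.5886 m³/s
Check: V = 3.05 m/s, Re = 1.03×10^6, f = 0.01498, h_f = 18.7 m ≈ 18.6 m ✓

Q ≈ 589 L/s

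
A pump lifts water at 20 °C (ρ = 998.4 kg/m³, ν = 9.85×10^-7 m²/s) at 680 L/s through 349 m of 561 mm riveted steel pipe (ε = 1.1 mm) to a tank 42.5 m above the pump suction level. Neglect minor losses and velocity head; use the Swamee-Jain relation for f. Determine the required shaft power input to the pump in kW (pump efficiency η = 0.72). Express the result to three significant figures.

V = 4Q/(πD²) = 2.751 m/s; Re = 1.57×10^6; ε/D = 0.00196; f = 0.02347
h_f = f(L/D)V²/2g = 5.633 m
Total head H = z + h_f = 42.5 + 5.633 = 48.13 m
P_hyd = ρgQH = 998.4·9.81·0.680·48.13 = 320.6 kW
P_shaft = P_hyd/η = 320.6/0.72 = 445.2 kW

P_shaft ≈ 445 kW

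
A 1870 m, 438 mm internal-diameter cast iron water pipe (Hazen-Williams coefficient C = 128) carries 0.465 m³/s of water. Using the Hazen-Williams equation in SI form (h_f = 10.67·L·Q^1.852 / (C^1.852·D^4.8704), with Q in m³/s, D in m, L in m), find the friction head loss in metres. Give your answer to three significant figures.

h_f ≈ 33.7 m

h_f = 10.67·1870·0.465^1.852 / (128^1.852·0.438^4.8704) = 33.71 m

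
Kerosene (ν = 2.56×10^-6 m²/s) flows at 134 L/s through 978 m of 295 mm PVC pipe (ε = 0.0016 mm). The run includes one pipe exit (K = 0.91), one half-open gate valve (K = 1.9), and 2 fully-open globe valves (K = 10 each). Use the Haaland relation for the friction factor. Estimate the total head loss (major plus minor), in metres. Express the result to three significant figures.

H_L ≈ 14.3 m

V = 4Q/(πD²) = 1.961 m/s; V²/2g = 0.1959 m
Re = 2.26×10^5, ε/D = 5.42×10^-6 → f = 0.01517 (Haaland)
Major: h_f = f(L/D)·V²/2g = 0.01517·3315·0.1959 = 9.853 m
Minor: ΣK = 22.8; h_m = ΣK·V²/2g = 4.469 m
Total H_L = 9.853 + 4.469 = 14.32 m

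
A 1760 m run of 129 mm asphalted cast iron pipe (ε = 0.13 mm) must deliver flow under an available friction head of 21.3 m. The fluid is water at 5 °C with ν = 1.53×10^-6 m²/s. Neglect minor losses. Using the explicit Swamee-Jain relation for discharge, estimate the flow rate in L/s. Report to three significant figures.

Q ≈ 15.3 L/s

Swamee-Jain (Type II): Q = -0.965·√(gD⁵h_f/L)·ln[ε/(3.7D) + √(3.17ν²L/(gD³h_f))]
√(gD⁵h_f/L) = √(9.81·0.129⁵·21.3/1760) = 0.002059
ε/(3.7D) = 2.72×10^-4; √(3.17ν²L/(gD³h_f)) = 1.71×10^-4
Q = -0.965·0.002059·ln(4.430×10^-4) = 0.01535 m³/s
Check: V = 1.17 m/s, Re = 9.90×10^4, f = 0.02239, h_f = 21.5 m ≈ 21.3 m ✓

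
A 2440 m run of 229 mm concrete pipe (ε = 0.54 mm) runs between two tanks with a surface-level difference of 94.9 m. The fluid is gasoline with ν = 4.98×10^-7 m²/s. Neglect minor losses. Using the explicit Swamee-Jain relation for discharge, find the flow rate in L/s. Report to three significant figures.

Swamee-Jain (Type II): Q = -0.965·√(gD⁵h_f/L)·ln[ε/(3.7D) + √(3.17ν²L/(gD³h_f))]
√(gD⁵h_f/L) = √(9.81·0.229⁵·94.9/2440) = 0.01550
ε/(3.7D) = 6.37×10^-4; √(3.17ν²L/(gD³h_f)) = 1.31×10^-5
Q = -0.965·0.01550·ln(6.504×10^-4) = 0.1098 m³/s
Check: V = 2.67 m/s, Re = 1.23×10^6, f = 0.02468, h_f = 95.2 m ≈ 94.9 m ✓

Q ≈ 110 L/s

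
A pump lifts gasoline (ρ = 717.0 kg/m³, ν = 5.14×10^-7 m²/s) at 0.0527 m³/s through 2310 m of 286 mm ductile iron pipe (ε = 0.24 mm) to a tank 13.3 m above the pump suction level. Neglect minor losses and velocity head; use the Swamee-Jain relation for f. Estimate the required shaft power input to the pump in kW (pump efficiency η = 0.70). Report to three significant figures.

P_shaft ≈ 9.93 kW

V = 4Q/(πD²) = 0.8203 m/s; Re = 4.56×10^5; ε/D = 8.39×10^-4; f = 0.01969
h_f = f(L/D)V²/2g = 5.453 m
Total head H = z + h_f = 13.3 + 5.453 = 18.75 m
P_hyd = ρgQH = 717.0·9.81·0.0527·18.75 = 6.951 kW
P_shaft = P_hyd/η = 6.951/0.70 = 9.931 kW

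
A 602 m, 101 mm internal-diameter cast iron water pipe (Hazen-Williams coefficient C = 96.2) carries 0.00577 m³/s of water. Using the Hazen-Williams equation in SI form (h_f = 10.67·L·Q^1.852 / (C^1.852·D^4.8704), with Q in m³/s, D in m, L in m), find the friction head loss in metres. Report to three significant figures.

h_f = 10.67·602·0.00577^1.852 / (96.2^1.852·0.101^4.8704) = 6.886 m

h_f ≈ 6.89 m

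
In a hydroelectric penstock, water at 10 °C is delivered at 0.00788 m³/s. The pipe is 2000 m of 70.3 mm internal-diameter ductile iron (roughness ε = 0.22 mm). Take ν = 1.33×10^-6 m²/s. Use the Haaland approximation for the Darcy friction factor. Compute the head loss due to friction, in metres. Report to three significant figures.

V = 4Q/(πD²) = 4·0.00788/(π·0.0703²) = 2.030 m/s
Re = VD/ν = 2.030·0.0703/1.33×10^-6 = 1.07×10^5 → turbulent
ε/D = 0.22/70.3 = 0.00313
Haaland: f = 0.02760
h_f = f(L/D)V²/(2g) = 0.02760·(2000/0.0703)·2.030²/(2·9.81) = 164.9 m

h_f ≈ 165 m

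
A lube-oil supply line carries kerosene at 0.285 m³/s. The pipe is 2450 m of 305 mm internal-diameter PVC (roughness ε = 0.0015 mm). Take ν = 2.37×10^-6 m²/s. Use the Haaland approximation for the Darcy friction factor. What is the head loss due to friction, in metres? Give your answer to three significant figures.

h_f ≈ 81.7 m

V = 4Q/(πD²) = 4·0.285/(π·0.305²) = 3.901 m/s
Re = VD/ν = 3.901·0.305/2.37×10^-6 = 5.02×10^5 → turbulent
ε/D = 0.0015/305 = 4.92×10^-6
Haaland: f = 0.01311
h_f = f(L/D)V²/(2g) = 0.01311·(2450/0.305)·3.901²/(2·9.81) = 81.66 m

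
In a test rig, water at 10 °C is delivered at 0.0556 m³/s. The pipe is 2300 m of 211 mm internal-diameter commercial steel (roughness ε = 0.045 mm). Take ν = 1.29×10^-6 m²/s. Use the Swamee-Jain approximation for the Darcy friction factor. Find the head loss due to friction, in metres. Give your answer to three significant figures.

V = 4Q/(πD²) = 4·0.0556/(π·0.211²) = 1.590 m/s
Re = VD/ν = 1.590·0.211/1.29×10^-6 = 2.60×10^5 → turbulent
ε/D = 0.045/211 = 2.13×10^-4
Swamee-Jain: f = 0.01668
h_f = f(L/D)V²/(2g) = 0.01668·(2300/0.211)·1.590²/(2·9.81) = 23.43 m

h_f ≈ 23.4 m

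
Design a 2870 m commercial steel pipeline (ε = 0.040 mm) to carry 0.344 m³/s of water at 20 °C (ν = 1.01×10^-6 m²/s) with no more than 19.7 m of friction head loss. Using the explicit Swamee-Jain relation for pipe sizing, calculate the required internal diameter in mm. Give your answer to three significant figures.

Swamee-Jain (Type III): D = 0.66·[ε^1.25·(LQ²/(gh_f))^4.75 + ν·Q^9.4·(L/(gh_f))^5.2]^0.04
LQ²/(gh_f) = 1.757; L/(gh_f) = 14.85
Term 1 = ε^1.25·(…)^4.75 = 4.63×10^-5; Term 2 = ν·Q^9.4·(…)^5.2 = 5.51×10^-5
D = 0.66·(4.63×10^-5 + 5.51×10^-5)^0.04 = 0.4569 m = 457 mm
Check: V = 2.10 m/s, Re = 9.49×10^5, f = 0.01338, h_f = 18.9 m ≈ 19.7 m ✓

D ≈ 457 mm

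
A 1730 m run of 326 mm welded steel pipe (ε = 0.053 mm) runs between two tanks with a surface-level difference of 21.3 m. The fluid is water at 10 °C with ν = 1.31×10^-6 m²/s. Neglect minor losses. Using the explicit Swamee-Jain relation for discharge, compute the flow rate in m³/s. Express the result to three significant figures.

Swamee-Jain (Type II): Q = -0.965·√(gD⁵h_f/L)·ln[ε/(3.7D) + √(3.17ν²L/(gD³h_f))]
√(gD⁵h_f/L) = √(9.81·0.326⁵·21.3/1730) = 0.02109
ε/(3.7D) = 4.39×10^-5; √(3.17ν²L/(gD³h_f)) = 3.61×10^-5
Q = -0.965·0.02109·ln(8.000×10^-5) = 0.1920 m³/s
Check: V = 2.30 m/s, Re = 5.72×10^5, f = 0.01496, h_f = 21.4 m ≈ 21.3 m ✓

Q ≈ 0.192 m³/s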